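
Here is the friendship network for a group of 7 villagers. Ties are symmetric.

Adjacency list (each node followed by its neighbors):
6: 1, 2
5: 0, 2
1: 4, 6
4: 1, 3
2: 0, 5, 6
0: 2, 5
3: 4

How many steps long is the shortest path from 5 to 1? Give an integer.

One shortest route is 5 – 2 – 6 – 1, which uses 3 edges, and at distance 2 from 5 we only reach {6}, which does not include 1. So d(5,1) = 3.

3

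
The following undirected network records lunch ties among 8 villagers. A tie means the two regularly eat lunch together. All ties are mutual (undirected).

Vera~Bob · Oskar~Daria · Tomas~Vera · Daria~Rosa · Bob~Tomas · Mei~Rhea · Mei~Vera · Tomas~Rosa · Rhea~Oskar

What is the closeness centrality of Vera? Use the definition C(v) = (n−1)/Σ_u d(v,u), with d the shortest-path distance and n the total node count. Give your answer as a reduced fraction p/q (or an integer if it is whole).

Distances from Vera: Bob:1, Daria:3, Mei:1, Oskar:3, Rhea:2, Rosa:2, Tomas:1. Sum = 13.
n = 8, so closeness = 7/13.

7/13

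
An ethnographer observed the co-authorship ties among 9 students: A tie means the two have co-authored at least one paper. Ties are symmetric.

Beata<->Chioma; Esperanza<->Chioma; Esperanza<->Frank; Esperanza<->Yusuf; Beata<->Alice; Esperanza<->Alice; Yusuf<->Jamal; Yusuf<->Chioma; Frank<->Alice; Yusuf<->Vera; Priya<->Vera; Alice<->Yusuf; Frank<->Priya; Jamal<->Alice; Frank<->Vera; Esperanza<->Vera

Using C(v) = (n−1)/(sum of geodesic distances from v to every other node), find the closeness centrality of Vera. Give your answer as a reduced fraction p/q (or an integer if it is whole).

8/13

Distances from Vera: Alice:2, Beata:3, Chioma:2, Esperanza:1, Frank:1, Jamal:2, Priya:1, Yusuf:1. Sum = 13.
n = 9, so closeness = 8/13.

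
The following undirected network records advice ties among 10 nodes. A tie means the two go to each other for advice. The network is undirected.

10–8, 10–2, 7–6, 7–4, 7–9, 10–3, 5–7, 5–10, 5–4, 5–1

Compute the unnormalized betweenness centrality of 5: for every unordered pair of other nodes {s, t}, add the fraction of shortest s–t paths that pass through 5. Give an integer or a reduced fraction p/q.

24

Pairs whose geodesics pass through 5 — 9–8: 1; 9–2: 1; 9–3: 1; 9–1: 1; 9–10: 1; 8–4: 1; 8–7: 1; 8–6: 1; 8–1: 1; 2–4: 1; 2–7: 1; 2–6: 1; 2–1: 1; 4–3: 1 … (+10 more pairs).
All other pairs contribute 0.
Summing the contributions gives betweenness(5) = 24.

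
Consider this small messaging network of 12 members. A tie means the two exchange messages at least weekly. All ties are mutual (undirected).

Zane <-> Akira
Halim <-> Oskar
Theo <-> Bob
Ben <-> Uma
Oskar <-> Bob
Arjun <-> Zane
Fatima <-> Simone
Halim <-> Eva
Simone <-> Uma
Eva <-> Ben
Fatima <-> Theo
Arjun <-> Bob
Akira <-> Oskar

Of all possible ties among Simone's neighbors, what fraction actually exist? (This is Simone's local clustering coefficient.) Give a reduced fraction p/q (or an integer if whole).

0

Simone's neighbors: Fatima and Uma (k = 2).
Possible neighbor pairs: C(2,2) = 1. Edges among them: none → e = 0.
Clustering(Simone) = 0/1.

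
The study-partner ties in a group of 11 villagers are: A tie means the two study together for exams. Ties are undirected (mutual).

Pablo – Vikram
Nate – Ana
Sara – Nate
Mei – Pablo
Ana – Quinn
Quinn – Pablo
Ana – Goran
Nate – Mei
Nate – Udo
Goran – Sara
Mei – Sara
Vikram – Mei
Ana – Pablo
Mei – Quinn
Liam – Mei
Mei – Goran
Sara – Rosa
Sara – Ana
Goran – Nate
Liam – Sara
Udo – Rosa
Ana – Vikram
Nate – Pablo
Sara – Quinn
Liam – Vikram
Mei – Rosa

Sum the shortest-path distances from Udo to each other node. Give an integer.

Distances from Udo: Ana:2, Goran:2, Liam:3, Mei:2, Nate:1, Pablo:2, Quinn:3, Rosa:1, Sara:2, Vikram:3.
Sum = 2 + 2 + 3 + 2 + 1 + 2 + 3 + 1 + 2 + 3 = 21.

21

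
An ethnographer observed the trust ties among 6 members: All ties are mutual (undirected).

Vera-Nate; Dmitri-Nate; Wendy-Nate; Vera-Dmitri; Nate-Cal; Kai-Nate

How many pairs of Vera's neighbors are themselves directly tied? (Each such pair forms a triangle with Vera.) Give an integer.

Vera's neighbors: Dmitri and Nate.
Neighbor pairs that are themselves tied: Vera–Dmitri–Nate. Each forms one triangle with Vera, for 1 in total.

1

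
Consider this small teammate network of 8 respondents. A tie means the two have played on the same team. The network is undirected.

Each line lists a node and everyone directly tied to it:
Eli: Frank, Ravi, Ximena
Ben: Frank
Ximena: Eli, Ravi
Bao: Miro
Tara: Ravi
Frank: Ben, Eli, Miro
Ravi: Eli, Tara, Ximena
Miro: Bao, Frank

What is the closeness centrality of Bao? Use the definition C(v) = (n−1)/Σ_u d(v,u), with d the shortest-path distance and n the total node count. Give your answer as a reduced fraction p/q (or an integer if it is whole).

7/22

Distances from Bao: Ben:3, Eli:3, Frank:2, Miro:1, Ravi:4, Tara:5, Ximena:4. Sum = 22.
n = 8, so closeness = 7/22.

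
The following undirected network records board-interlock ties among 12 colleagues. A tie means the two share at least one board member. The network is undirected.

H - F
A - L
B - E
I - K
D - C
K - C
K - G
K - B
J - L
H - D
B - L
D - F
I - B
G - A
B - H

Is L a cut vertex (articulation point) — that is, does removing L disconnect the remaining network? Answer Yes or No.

Removing L leaves {J} with no path to {A, B, C, D, E, F, G, H, I, and K}, so the network splits into 2 components. L is a cut vertex.

Yes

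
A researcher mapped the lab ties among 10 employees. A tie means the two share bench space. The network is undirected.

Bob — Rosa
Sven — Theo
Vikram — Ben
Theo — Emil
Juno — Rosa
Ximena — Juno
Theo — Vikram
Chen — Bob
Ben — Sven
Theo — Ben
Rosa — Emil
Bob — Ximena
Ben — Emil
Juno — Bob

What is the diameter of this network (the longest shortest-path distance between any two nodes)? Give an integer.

Eccentricity of each node (its greatest distance to any other): Ben:4, Bob:4, Chen:5, Emil:3, Juno:4, Rosa:3, Sven:5, Theo:4, Vikram:5, Ximena:5.
The maximum eccentricity is 5, realized for instance by the pair Sven–Chen via Sven – Ben – Emil – Rosa – Bob – Chen. So the diameter is 5.

5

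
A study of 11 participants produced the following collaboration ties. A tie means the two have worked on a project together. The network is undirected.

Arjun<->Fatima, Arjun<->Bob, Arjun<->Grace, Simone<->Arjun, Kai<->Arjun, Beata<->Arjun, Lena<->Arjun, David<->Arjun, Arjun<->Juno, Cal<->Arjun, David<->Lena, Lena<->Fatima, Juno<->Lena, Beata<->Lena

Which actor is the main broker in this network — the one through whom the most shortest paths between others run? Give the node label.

Arjun

Unnormalized betweenness of each node: Arjun:38, Beata:0, Bob:0, Cal:0, David:0, Fatima:0, Grace:0, Juno:0, Kai:0, Lena:3, Simone:0.
Arjun has the largest value, 38, making it the main broker — the node through which the most shortest paths run.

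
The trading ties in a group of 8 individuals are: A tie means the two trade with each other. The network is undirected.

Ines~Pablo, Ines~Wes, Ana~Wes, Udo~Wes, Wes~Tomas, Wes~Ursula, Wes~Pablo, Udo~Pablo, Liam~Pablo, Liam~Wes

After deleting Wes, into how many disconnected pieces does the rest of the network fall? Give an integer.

Without Wes, the remaining ties split the others into: {Ines, Liam, Pablo, Udo}; {Ursula}; {Ana}; {Tomas}.
That's 4 separate components.

4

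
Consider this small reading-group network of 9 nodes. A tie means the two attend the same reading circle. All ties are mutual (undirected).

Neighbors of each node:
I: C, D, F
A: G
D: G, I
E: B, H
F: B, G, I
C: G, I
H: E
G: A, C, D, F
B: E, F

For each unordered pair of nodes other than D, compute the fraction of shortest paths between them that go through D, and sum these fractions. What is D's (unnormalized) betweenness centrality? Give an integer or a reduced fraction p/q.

2/3

Pairs whose geodesics pass through D — A–I: 1/3; I–G: 1/3.
All other pairs contribute 0.
Summing the contributions gives betweenness(D) = 2/3.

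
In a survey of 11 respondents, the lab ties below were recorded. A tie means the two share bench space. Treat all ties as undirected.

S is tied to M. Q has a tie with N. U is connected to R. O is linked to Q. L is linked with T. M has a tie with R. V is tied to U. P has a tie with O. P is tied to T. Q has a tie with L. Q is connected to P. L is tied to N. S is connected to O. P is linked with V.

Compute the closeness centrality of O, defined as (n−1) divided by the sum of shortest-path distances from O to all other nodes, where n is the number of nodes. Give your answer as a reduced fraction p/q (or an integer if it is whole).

Distances from O: L:2, M:2, N:2, P:1, Q:1, R:3, S:1, T:2, U:3, V:2. Sum = 19.
n = 11, so closeness = 10/19.

10/19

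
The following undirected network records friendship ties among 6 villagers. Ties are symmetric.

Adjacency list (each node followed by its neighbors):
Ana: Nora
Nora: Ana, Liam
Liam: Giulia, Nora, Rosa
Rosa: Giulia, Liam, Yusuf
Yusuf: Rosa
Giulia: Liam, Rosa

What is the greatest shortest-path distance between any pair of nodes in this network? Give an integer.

Eccentricity of each node (its greatest distance to any other): Ana:4, Giulia:3, Liam:2, Nora:3, Rosa:3, Yusuf:4.
The maximum eccentricity is 4, realized for instance by the pair Ana–Yusuf via Ana – Nora – Liam – Rosa – Yusuf. So the diameter is 4.

4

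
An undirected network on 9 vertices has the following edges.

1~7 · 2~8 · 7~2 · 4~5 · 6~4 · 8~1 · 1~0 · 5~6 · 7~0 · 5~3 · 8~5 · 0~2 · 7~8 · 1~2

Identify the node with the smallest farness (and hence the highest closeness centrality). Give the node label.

Farness (sum of distances to all others) for each node — 0:20, 1:15, 2:15, 3:20, 4:19, 5:13, 6:19, 7:15, 8:12.
The smallest farness is 12, for 8, so 8 has the highest closeness.

8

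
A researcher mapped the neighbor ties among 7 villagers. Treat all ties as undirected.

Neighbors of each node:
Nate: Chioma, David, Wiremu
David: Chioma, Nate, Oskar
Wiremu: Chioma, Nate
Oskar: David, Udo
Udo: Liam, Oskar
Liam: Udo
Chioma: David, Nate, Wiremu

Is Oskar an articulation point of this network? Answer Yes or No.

Removing Oskar leaves {Liam and Udo} with no path to {Chioma, David, Nate, and Wiremu}, so the network splits into 2 components. Oskar is a cut vertex.

Yes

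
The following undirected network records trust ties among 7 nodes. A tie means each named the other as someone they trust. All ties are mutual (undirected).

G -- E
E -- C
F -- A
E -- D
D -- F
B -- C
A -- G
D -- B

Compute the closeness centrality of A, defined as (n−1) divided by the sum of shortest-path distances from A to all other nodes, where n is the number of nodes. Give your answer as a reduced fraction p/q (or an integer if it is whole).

1/2

Distances from A: B:3, C:3, D:2, E:2, F:1, G:1. Sum = 12.
n = 7, so closeness = 6/12 = 1/2.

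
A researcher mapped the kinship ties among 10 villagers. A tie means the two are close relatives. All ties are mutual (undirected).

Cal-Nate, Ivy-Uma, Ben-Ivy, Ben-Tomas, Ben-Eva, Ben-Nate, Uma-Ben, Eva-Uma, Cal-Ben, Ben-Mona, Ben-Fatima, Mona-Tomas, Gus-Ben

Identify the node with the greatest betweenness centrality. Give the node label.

Unnormalized betweenness of each node: Ben:63/2, Cal:0, Eva:0, Fatima:0, Gus:0, Ivy:0, Mona:0, Nate:0, Tomas:0, Uma:1/2.
Ben has the largest value, 63/2, making it the main broker — the node through which the most shortest paths run.

Ben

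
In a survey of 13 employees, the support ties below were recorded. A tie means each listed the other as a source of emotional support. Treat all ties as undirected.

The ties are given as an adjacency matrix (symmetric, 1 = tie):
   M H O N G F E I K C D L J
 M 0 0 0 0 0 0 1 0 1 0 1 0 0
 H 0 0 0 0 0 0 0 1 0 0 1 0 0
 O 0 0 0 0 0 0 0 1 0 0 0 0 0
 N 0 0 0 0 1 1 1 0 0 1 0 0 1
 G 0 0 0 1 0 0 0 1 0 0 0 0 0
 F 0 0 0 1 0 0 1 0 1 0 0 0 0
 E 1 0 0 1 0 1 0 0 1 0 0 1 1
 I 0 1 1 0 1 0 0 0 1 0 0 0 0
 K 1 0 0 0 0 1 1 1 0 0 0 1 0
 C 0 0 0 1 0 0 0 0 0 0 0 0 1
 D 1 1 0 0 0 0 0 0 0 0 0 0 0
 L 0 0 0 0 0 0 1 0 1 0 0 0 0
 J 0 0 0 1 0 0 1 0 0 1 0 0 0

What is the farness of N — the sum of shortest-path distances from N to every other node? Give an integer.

22

Distances from N: C:1, D:3, E:1, F:1, G:1, H:3, I:2, J:1, K:2, L:2, M:2, O:3.
Sum = 1 + 3 + 1 + 1 + 1 + 3 + 2 + 1 + 2 + 2 + 2 + 3 = 22.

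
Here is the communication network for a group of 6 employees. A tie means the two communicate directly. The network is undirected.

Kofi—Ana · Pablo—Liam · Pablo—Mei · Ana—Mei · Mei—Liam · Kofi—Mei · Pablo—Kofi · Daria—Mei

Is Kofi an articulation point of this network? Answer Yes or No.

No

Even without Kofi, every remaining node can still reach every other (the residual graph is connected), so Kofi is not a cut vertex.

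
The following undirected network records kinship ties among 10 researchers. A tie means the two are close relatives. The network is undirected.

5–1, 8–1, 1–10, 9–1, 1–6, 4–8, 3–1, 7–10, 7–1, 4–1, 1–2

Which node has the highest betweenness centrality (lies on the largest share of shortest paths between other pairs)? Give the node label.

1

Unnormalized betweenness of each node: 1:34, 2:0, 3:0, 4:0, 5:0, 6:0, 7:0, 8:0, 9:0, 10:0.
1 has the largest value, 34, making it the main broker — the node through which the most shortest paths run.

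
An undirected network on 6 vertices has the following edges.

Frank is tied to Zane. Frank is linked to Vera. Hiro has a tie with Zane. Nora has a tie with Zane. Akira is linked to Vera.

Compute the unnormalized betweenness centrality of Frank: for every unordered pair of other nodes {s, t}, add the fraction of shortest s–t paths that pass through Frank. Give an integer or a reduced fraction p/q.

6

Pairs whose geodesics pass through Frank — Nora–Akira: 1; Nora–Vera: 1; Zane–Akira: 1; Zane–Vera: 1; Akira–Hiro: 1; Vera–Hiro: 1.
All other pairs contribute 0.
Summing the contributions gives betweenness(Frank) = 6.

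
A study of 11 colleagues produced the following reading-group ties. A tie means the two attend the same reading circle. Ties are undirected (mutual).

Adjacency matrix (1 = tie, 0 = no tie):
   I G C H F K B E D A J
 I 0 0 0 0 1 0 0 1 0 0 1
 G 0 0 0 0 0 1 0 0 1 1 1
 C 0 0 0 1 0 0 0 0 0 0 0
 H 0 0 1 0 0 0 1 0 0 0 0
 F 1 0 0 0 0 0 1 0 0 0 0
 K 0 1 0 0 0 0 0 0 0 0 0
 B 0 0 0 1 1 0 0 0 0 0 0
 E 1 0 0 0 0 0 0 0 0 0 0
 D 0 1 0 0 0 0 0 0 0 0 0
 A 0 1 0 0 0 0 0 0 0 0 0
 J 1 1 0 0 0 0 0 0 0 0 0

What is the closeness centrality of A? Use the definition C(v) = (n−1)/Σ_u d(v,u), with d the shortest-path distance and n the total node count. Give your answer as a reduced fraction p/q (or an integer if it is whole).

Distances from A: B:5, C:7, D:2, E:4, F:4, G:1, H:6, I:3, J:2, K:2. Sum = 36.
n = 11, so closeness = 10/36 = 5/18.

5/18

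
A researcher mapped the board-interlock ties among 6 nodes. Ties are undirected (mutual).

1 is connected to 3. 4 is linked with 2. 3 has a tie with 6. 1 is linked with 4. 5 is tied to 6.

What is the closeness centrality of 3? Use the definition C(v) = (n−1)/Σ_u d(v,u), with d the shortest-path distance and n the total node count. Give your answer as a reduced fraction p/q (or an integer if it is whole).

Distances from 3: 1:1, 2:3, 4:2, 5:2, 6:1. Sum = 9.
n = 6, so closeness = 5/9.

5/9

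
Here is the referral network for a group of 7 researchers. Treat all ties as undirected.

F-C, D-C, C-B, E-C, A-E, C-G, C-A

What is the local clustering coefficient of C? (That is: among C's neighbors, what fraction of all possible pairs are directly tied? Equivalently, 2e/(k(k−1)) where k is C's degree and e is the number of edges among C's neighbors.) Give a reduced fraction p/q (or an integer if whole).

1/15

C's neighbors: A, B, D, E, F, and G (k = 6).
Possible neighbor pairs: C(6,2) = 15. Edges among them: A–E → e = 1.
Clustering(C) = 1/15.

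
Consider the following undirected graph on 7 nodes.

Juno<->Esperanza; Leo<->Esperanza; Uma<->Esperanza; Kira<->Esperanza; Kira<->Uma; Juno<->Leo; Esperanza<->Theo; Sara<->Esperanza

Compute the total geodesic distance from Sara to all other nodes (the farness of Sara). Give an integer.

Distances from Sara: Esperanza:1, Juno:2, Kira:2, Leo:2, Theo:2, Uma:2.
Sum = 1 + 2 + 2 + 2 + 2 + 2 = 11.

11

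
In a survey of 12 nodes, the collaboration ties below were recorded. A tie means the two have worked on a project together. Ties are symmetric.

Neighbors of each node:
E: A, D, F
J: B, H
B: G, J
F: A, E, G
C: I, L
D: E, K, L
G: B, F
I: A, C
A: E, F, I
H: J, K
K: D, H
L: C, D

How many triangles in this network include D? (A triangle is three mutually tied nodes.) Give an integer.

0

D's neighbors are E, K, and L, but none of them are tied to each other, so no triangle contains D.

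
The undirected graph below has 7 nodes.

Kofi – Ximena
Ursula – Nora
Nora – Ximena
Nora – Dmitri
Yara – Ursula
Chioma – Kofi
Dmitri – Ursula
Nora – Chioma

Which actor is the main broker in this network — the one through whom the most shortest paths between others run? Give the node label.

Nora

Unnormalized betweenness of each node: Chioma:2, Dmitri:0, Kofi:1/2, Nora:19/2, Ursula:5, Ximena:2, Yara:0.
Nora has the largest value, 19/2, making it the main broker — the node through which the most shortest paths run.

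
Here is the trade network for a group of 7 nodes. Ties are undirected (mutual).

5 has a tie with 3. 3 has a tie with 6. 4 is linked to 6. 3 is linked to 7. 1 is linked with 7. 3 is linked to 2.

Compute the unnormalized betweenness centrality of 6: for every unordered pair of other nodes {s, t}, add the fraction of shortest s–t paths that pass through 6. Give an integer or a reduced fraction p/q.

5

Pairs whose geodesics pass through 6 — 7–4: 1; 4–1: 1; 4–5: 1; 4–2: 1; 4–3: 1.
All other pairs contribute 0.
Summing the contributions gives betweenness(6) = 5.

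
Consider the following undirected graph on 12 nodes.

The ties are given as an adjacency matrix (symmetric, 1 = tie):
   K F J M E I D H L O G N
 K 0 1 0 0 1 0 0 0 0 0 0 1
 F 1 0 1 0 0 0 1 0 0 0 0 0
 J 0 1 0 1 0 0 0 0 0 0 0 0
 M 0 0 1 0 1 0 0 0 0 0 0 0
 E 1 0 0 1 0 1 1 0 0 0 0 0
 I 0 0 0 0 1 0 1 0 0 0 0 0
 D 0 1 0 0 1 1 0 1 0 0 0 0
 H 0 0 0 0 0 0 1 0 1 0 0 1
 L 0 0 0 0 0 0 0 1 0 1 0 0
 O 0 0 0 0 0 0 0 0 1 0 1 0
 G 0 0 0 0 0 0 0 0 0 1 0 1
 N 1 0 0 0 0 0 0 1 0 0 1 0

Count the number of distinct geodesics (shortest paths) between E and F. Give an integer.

2

The shortest distance is 2. The length-2 paths are: E–K–F; E–D–F.
That gives 2 distinct shortest paths.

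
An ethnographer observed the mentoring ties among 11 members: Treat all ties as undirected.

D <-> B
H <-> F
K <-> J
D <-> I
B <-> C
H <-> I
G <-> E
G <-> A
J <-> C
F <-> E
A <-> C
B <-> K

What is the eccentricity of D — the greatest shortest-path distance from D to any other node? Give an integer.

Distances from D: A:3, B:1, C:2, E:4, F:3, G:4, H:2, I:1, J:3, K:2.
The largest is 4 (to G and E), so the eccentricity of D is 4.

4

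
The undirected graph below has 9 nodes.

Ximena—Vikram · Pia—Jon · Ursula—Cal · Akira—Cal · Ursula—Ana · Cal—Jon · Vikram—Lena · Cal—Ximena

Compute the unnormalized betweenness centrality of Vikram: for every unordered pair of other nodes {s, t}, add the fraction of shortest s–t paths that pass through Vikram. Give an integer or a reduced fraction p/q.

Pairs whose geodesics pass through Vikram — Pia–Lena: 1; Jon–Lena: 1; Cal–Lena: 1; Akira–Lena: 1; Ana–Lena: 1; Ursula–Lena: 1; Lena–Ximena: 1.
All other pairs contribute 0.
Summing the contributions gives betweenness(Vikram) = 7.

7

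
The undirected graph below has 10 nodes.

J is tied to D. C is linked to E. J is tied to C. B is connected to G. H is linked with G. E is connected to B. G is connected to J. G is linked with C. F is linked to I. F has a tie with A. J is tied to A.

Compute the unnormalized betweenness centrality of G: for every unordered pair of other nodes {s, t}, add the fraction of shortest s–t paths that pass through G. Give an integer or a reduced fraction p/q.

Pairs whose geodesics pass through G — A–H: 1; A–B: 1; J–H: 1; J–B: 1; F–H: 1; F–B: 1; C–H: 1; C–B: 1/2; E–H: 2/2; H–B: 1; H–I: 1; H–D: 1; B–I: 1; B–D: 1.
All other pairs contribute 0.
Summing the contributions gives betweenness(G) = 27/2.

27/2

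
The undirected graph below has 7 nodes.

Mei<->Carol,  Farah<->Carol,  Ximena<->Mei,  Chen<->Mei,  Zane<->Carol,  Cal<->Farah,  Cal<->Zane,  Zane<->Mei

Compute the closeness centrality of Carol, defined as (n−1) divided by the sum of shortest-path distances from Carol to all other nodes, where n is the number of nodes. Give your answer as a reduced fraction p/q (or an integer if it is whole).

2/3

Distances from Carol: Cal:2, Chen:2, Farah:1, Mei:1, Ximena:2, Zane:1. Sum = 9.
n = 7, so closeness = 6/9 = 2/3.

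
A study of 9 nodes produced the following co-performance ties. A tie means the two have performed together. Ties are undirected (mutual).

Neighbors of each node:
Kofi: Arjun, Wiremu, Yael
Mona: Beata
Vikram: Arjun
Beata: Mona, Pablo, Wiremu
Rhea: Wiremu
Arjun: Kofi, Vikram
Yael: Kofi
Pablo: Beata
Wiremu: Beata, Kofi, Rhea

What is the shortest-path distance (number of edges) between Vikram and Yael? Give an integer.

3

One shortest route is Vikram – Arjun – Kofi – Yael, which uses 3 edges, and at distance 2 from Vikram we only reach {Kofi}, which does not include Yael. So d(Vikram,Yael) = 3.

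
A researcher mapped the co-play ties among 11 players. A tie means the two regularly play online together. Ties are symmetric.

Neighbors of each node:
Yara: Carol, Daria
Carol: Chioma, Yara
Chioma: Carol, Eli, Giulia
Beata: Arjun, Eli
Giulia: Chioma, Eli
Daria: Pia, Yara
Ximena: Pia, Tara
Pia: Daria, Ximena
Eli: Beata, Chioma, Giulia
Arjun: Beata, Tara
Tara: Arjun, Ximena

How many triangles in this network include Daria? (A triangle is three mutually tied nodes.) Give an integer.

0

Daria's neighbors are Pia and Yara, but none of them are tied to each other, so no triangle contains Daria.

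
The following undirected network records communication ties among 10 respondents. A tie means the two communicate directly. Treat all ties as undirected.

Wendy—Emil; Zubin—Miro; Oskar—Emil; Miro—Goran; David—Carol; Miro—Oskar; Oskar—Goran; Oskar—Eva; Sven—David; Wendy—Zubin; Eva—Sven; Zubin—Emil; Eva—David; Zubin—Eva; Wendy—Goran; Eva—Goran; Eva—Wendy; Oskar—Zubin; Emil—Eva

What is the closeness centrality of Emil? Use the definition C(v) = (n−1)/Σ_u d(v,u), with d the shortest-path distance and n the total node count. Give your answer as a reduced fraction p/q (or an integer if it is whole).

3/5

Distances from Emil: Carol:3, David:2, Eva:1, Goran:2, Miro:2, Oskar:1, Sven:2, Wendy:1, Zubin:1. Sum = 15.
n = 10, so closeness = 9/15 = 3/5.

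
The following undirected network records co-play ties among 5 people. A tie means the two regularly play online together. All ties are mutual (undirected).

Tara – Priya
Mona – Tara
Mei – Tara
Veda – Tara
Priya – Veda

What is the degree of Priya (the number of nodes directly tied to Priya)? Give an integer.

2

Priya is directly tied to Tara and Veda. That is 2 neighbors, so the degree of Priya is 2.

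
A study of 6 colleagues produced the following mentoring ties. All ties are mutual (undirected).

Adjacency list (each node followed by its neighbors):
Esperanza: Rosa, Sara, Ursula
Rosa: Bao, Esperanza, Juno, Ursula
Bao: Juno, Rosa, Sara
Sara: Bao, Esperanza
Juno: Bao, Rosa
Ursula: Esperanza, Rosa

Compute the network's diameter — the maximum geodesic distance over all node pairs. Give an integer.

2

Eccentricity of each node (its greatest distance to any other): Bao:2, Esperanza:2, Juno:2, Rosa:2, Sara:2, Ursula:2.
The maximum eccentricity is 2, realized for instance by the pair Bao–Esperanza via Bao – Sara – Esperanza. So the diameter is 2.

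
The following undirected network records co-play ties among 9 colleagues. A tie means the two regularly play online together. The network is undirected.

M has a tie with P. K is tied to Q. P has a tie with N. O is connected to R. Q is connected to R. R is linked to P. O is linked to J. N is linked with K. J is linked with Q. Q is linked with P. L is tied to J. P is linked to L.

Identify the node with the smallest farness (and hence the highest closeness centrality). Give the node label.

Farness (sum of distances to all others) for each node — J:15, K:17, L:15, M:18, N:16, O:17, P:11, Q:12, R:13.
The smallest farness is 11, for P, so P has the highest closeness.

P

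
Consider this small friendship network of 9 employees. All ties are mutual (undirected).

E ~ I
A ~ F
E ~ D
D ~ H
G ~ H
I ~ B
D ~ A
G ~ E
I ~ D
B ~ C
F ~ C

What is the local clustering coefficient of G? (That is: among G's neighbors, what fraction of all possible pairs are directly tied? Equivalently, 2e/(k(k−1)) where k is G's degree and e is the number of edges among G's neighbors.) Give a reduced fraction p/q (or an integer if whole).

0

G's neighbors: E and H (k = 2).
Possible neighbor pairs: C(2,2) = 1. Edges among them: none → e = 0.
Clustering(G) = 0/1.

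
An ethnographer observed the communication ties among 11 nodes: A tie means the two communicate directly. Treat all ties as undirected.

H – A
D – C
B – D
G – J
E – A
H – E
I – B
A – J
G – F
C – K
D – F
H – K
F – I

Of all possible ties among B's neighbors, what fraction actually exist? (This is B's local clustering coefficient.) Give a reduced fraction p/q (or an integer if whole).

0

B's neighbors: D and I (k = 2).
Possible neighbor pairs: C(2,2) = 1. Edges among them: none → e = 0.
Clustering(B) = 0/1.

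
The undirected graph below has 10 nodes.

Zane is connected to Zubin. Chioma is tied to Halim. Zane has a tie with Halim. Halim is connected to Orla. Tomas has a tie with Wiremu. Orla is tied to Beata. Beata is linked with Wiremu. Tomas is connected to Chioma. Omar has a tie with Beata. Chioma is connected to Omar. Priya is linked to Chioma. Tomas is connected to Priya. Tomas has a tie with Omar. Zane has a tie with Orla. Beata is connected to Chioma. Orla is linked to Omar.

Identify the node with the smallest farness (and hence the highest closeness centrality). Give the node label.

Farness (sum of distances to all others) for each node — Beata:15, Chioma:14, Halim:16, Omar:15, Orla:15, Priya:20, Tomas:17, Wiremu:20, Zane:18, Zubin:26.
The smallest farness is 14, for Chioma, so Chioma has the highest closeness.

Chioma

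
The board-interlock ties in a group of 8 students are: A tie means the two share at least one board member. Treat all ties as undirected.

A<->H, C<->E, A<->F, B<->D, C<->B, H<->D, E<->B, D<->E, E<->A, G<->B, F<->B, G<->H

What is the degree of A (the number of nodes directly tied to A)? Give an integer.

A is directly tied to E, F, and H. That is 3 neighbors, so the degree of A is 3.

3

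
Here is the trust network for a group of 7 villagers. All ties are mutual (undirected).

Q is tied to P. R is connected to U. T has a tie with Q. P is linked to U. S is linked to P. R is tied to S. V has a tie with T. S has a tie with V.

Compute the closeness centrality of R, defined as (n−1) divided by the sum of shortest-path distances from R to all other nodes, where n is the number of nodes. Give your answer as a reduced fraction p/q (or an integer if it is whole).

Distances from R: P:2, Q:3, S:1, T:3, U:1, V:2. Sum = 12.
n = 7, so closeness = 6/12 = 1/2.

1/2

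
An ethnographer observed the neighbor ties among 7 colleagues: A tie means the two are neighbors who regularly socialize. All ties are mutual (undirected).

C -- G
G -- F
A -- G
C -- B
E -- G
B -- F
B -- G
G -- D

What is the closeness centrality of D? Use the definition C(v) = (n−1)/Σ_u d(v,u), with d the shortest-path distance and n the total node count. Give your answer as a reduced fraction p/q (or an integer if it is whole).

6/11

Distances from D: A:2, B:2, C:2, E:2, F:2, G:1. Sum = 11.
n = 7, so closeness = 6/11.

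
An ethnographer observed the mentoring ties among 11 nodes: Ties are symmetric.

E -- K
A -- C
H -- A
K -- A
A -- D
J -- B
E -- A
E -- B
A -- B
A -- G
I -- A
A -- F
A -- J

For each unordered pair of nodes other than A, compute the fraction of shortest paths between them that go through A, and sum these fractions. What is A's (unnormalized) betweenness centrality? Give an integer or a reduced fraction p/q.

41

Pairs whose geodesics pass through A — I–J: 1; I–H: 1; I–D: 1; I–E: 1; I–G: 1; I–F: 1; I–K: 1; I–B: 1; I–C: 1; J–H: 1; J–D: 1; J–E: 1/2; J–G: 1; J–F: 1 … (+28 more pairs).
All other pairs contribute 0.
Summing the contributions gives betweenness(A) = 41.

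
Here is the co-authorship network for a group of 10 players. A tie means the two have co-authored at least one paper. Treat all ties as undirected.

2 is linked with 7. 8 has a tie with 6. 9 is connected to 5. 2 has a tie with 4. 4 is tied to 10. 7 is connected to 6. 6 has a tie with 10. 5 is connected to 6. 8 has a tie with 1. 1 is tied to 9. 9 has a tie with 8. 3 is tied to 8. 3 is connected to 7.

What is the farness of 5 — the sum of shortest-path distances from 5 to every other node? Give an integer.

19

Distances from 5: 1:2, 2:3, 3:3, 4:3, 6:1, 7:2, 8:2, 9:1, 10:2.
Sum = 2 + 3 + 3 + 3 + 1 + 2 + 2 + 1 + 2 = 19.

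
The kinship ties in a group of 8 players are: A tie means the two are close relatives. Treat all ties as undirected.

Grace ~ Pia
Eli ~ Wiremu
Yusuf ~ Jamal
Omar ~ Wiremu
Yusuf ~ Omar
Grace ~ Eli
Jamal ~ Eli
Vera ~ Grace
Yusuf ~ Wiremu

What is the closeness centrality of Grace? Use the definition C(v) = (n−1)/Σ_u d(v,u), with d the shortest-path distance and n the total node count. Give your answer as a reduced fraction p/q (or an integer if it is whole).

7/13

Distances from Grace: Eli:1, Jamal:2, Omar:3, Pia:1, Vera:1, Wiremu:2, Yusuf:3. Sum = 13.
n = 8, so closeness = 7/13.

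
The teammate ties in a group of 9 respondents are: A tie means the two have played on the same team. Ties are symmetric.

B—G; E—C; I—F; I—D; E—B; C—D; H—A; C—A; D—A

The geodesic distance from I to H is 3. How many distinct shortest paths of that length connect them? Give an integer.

1

The shortest distance is 3, and the only length-3 path is I–D–A–H. So there is exactly 1 shortest path.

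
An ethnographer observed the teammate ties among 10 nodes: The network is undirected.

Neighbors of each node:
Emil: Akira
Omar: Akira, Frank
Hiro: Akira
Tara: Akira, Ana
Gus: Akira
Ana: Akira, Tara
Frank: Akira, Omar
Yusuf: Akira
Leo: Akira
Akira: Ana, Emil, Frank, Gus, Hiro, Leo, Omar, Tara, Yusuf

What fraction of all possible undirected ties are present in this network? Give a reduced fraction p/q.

There are 11 edges and 10 nodes, so the maximum possible is C(10,2) = 45.
Density = 11/45.

11/45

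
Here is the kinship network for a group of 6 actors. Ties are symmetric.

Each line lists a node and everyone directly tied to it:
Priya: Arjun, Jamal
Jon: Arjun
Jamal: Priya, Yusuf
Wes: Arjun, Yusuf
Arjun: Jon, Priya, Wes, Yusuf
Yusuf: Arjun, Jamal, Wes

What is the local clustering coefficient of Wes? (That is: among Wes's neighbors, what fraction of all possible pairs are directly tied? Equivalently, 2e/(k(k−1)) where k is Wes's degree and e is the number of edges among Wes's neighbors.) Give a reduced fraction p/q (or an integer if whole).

1

Wes's neighbors: Arjun and Yusuf (k = 2).
Possible neighbor pairs: C(2,2) = 1. Edges among them: Arjun–Yusuf → e = 1.
Clustering(Wes) = 1/1.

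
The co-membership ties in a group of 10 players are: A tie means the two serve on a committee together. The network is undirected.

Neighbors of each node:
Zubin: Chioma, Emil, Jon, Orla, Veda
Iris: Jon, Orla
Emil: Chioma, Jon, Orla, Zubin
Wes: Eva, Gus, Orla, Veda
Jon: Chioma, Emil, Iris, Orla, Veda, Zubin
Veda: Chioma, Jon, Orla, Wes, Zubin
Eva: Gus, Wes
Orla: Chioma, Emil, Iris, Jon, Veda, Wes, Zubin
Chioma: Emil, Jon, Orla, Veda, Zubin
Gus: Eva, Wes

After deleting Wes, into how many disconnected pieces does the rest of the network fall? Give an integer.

2

Without Wes, the remaining ties split the others into: {Eva, Gus}; {Chioma, Emil, Iris, Jon, Orla, Veda, Zubin}.
That's 2 separate components.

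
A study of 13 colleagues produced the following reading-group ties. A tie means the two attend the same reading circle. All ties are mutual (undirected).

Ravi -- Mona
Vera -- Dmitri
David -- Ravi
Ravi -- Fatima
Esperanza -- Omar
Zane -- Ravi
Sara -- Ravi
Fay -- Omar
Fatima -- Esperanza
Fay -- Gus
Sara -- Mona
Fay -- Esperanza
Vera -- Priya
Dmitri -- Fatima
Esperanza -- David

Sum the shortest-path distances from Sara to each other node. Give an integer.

36

Distances from Sara: David:2, Dmitri:3, Esperanza:3, Fatima:2, Fay:4, Gus:5, Mona:1, Omar:4, Priya:5, Ravi:1, Vera:4, Zane:2.
Sum = 2 + 3 + 3 + 2 + 4 + 5 + 1 + 4 + 5 + 1 + 4 + 2 = 36.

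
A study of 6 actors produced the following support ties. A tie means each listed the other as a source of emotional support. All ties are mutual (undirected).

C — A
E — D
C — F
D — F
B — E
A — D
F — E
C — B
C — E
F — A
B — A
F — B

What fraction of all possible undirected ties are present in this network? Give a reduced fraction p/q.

4/5

There are 12 edges and 6 nodes, so the maximum possible is C(6,2) = 15.
Density = 12/15 = 4/5.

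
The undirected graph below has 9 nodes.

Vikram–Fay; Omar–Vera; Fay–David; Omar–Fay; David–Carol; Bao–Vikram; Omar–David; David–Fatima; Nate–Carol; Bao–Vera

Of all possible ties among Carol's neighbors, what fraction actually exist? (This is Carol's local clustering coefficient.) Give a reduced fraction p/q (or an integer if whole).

0

Carol's neighbors: David and Nate (k = 2).
Possible neighbor pairs: C(2,2) = 1. Edges among them: none → e = 0.
Clustering(Carol) = 0/1.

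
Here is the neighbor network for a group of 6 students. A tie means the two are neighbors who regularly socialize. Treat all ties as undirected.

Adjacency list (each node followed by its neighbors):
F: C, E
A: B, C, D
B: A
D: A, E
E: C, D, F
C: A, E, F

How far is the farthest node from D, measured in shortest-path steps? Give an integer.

2

Distances from D: A:1, B:2, C:2, E:1, F:2.
The largest is 2 (to F, C, and B), so the eccentricity of D is 2.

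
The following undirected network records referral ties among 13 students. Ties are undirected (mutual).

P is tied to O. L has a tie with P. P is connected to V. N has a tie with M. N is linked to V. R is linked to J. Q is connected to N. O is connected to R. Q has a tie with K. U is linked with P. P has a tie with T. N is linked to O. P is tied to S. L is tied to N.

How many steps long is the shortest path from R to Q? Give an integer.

One shortest route is R – O – N – Q, which uses 3 edges, and at distance 2 from R we only reach {N, P}, which does not include Q. So d(R,Q) = 3.

3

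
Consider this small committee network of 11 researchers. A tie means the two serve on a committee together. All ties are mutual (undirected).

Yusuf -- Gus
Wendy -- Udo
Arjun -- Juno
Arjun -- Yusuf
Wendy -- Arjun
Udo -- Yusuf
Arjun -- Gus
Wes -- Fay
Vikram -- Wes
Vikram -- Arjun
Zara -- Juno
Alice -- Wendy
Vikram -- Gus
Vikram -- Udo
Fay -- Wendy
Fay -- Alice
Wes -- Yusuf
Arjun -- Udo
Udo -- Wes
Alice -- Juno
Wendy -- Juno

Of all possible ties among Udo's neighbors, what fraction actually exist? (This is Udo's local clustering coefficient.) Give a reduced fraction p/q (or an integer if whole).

Udo's neighbors: Arjun, Vikram, Wendy, Wes, and Yusuf (k = 5).
Possible neighbor pairs: C(5,2) = 10. Edges among them: Arjun–Vikram, Arjun–Wendy, Arjun–Yusuf, Vikram–Wes, Wes–Yusuf → e = 5.
Clustering(Udo) = 5/10 = 1/2.

1/2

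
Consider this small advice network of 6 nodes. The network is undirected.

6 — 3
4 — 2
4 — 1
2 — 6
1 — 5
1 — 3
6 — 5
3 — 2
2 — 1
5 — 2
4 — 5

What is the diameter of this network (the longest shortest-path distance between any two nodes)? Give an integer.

2

Eccentricity of each node (its greatest distance to any other): 1:2, 2:1, 3:2, 4:2, 5:2, 6:2.
The maximum eccentricity is 2, realized for instance by the pair 4–3 via 4 – 1 – 3. So the diameter is 2.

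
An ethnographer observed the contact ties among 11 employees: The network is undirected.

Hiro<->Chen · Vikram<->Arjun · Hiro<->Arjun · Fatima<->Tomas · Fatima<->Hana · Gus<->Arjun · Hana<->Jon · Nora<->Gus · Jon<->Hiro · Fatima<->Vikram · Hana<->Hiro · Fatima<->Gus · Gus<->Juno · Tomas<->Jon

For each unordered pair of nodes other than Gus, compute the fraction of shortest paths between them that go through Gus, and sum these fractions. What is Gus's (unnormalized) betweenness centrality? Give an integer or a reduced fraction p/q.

Pairs whose geodesics pass through Gus — Nora–Chen: 1; Nora–Hiro: 1; Nora–Juno: 1; Nora–Arjun: 1; Nora–Vikram: 2/2; Nora–Tomas: 1; Nora–Hana: 1; Nora–Jon: 3/3; Nora–Fatima: 1; Chen–Juno: 1; Hiro–Juno: 1; Juno–Arjun: 1; Juno–Vikram: 2/2; Juno–Tomas: 1 … (+5 more pairs).
All other pairs contribute 0.
Summing the contributions gives betweenness(Gus) = 107/6.

107/6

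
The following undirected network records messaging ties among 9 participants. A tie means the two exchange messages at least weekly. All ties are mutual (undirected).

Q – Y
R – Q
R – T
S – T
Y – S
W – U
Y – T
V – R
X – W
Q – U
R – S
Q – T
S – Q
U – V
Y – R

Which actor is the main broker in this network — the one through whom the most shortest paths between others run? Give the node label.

Unnormalized betweenness of each node: Q:21/2, R:7/2, S:0, T:0, U:25/2, V:3/2, W:7, X:0, Y:0.
U has the largest value, 25/2, making it the main broker — the node through which the most shortest paths run.

U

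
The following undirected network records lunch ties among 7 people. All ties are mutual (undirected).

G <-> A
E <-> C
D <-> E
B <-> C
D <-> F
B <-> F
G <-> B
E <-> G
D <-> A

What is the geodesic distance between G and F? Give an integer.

One shortest route is G – B – F, which uses 2 edges, and G and F are not directly tied, so nothing shorter exists. So d(G,F) = 2.

2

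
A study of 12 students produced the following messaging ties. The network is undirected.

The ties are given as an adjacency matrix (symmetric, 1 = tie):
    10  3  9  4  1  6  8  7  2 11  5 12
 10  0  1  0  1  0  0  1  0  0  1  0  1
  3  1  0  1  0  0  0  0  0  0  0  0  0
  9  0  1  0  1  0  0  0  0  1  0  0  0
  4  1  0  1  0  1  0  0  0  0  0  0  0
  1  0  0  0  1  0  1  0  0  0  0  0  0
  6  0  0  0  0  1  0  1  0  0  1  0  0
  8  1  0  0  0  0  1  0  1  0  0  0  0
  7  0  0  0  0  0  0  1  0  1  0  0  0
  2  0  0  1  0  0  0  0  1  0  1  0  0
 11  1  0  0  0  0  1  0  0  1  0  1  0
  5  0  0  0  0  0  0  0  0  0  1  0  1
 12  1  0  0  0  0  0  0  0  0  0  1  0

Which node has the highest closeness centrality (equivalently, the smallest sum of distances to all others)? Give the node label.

Farness (sum of distances to all others) for each node — 1:25, 2:21, 3:24, 4:21, 5:26, 6:22, 7:25, 8:21, 9:23, 10:17, 11:18, 12:25.
The smallest farness is 17, for 10, so 10 has the highest closeness.

10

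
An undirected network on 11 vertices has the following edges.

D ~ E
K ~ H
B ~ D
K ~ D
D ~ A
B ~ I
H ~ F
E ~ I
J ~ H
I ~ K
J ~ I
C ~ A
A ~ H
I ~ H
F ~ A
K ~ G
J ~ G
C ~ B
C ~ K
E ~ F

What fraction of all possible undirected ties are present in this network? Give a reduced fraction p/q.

There are 20 edges and 11 nodes, so the maximum possible is C(11,2) = 55.
Density = 20/55 = 4/11.

4/11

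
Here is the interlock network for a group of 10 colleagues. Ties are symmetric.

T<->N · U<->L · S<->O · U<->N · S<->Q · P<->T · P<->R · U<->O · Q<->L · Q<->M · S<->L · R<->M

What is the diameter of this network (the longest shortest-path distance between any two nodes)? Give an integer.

Eccentricity of each node (its greatest distance to any other): L:4, M:4, N:4, O:4, P:4, Q:4, R:4, S:4, T:4, U:4.
The maximum eccentricity is 4, realized for instance by the pair M–N via M – Q – L – U – N. So the diameter is 4.

4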